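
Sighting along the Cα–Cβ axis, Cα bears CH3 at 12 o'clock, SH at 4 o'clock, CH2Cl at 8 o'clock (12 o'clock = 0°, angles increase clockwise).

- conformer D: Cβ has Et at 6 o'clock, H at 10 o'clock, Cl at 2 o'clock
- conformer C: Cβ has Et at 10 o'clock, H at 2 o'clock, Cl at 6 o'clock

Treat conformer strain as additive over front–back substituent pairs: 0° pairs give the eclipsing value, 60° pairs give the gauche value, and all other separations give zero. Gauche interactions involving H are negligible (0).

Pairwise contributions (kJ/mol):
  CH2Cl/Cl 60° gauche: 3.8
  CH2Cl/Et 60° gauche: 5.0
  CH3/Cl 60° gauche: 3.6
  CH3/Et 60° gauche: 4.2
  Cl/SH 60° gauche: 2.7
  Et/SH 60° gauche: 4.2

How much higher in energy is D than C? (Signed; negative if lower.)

D (staggered): CH3–Cl gauche, SH–Et gauche, SH–Cl gauche, CH2Cl–Et gauche; 3.6 + 4.2 + 2.7 + 5.0 = 15.5 kJ/mol.
C (staggered): CH3–Et gauche, SH–Cl gauche, CH2Cl–Et gauche, CH2Cl–Cl gauche; 4.2 + 2.7 + 5.0 + 3.8 = 15.7 kJ/mol.
E(D) − E(C) = 15.5 − 15.7 = -0.2 kJ/mol.

-0.2 kJ/mol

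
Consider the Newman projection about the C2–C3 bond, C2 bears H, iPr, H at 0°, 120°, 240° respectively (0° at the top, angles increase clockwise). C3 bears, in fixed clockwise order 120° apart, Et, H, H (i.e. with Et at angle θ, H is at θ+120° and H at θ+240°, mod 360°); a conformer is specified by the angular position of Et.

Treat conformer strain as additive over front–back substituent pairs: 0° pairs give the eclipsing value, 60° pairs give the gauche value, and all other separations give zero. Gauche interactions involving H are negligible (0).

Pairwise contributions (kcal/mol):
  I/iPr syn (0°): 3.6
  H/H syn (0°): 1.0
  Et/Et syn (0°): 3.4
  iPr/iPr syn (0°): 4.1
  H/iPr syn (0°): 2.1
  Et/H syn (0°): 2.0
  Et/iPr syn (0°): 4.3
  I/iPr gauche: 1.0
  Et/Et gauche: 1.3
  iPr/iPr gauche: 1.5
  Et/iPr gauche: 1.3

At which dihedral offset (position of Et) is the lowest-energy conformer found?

Et at 0° (eclipsed): H(0°)/Et(0°) eclipsed 2.0; iPr(120°)/H(120°) eclipsed 2.1; H(240°)/H(240°) eclipsed 1.0 → 5.1 kcal/mol.
Et at 60° (staggered): iPr(120°)/Et(60°) gauche 1.3 → 1.3 kcal/mol.
Et at 120° (eclipsed): H(0°)/H(0°) eclipsed 1.0; iPr(120°)/Et(120°) eclipsed 4.3; H(240°)/H(240°) eclipsed 1.0 → 6.3 kcal/mol.
Et at 180° (staggered): iPr(120°)/Et(180°) gauche 1.3 → 1.3 kcal/mol.
Et at 240° (eclipsed): H(0°)/H(0°) eclipsed 1.0; iPr(120°)/H(120°) eclipsed 2.1; H(240°)/Et(240°) eclipsed 2.0 → 5.1 kcal/mol.
Et at 300° (staggered): no non-H gauche contacts → 0.0 kcal/mol.
The minimum (0.0 kcal/mol) occurs with Et at 300°.

300°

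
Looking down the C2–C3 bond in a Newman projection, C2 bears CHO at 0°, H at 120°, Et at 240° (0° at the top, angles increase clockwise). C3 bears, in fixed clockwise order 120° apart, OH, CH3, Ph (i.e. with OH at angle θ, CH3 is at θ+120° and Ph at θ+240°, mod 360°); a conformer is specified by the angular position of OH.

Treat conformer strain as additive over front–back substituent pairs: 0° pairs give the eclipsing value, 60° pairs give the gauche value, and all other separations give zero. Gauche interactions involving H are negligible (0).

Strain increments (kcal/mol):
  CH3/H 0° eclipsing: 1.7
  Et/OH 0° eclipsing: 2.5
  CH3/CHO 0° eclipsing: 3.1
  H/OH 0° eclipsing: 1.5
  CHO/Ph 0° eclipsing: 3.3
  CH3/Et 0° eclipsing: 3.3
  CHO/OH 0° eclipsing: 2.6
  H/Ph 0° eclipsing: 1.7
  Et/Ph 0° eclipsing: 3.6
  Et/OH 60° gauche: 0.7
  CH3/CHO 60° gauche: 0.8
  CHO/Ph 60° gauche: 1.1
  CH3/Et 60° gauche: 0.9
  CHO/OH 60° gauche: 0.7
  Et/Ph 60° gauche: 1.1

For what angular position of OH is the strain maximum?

120°

OH at 0° (eclipsed): CHO–OH eclipsed, H–CH3 eclipsed, Et–Ph eclipsed; 2.6 + 1.7 + 3.6 = 7.9 kcal/mol.
OH at 60° (staggered): CHO–OH gauche, CHO–Ph gauche, Et–CH3 gauche, Et–Ph gauche; 0.7 + 1.1 + 0.9 + 1.1 = 3.8 kcal/mol.
OH at 120° (eclipsed): CHO–Ph eclipsed, H–OH eclipsed, Et–CH3 eclipsed; 3.3 + 1.5 + 3.3 = 8.1 kcal/mol.
OH at 180° (staggered): CHO–CH3 gauche, CHO–Ph gauche, Et–OH gauche, Et–CH3 gauche; 0.8 + 1.1 + 0.7 + 0.9 = 3.5 kcal/mol.
OH at 240° (eclipsed): CHO–CH3 eclipsed, H–Ph eclipsed, Et–OH eclipsed; 3.1 + 1.7 + 2.5 = 7.3 kcal/mol.
OH at 300° (staggered): CHO–OH gauche, CHO–CH3 gauche, Et–OH gauche, Et–Ph gauche; 0.7 + 0.8 + 0.7 + 1.1 = 3.3 kcal/mol.
The maximum (8.1 kcal/mol) occurs with OH at 120°.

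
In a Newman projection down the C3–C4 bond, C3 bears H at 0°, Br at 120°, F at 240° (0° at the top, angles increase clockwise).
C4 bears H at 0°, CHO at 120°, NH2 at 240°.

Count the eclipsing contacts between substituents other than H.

2

Non-H eclipsing pairs: Br(120°)/CHO(120°); F(240°)/NH2(240°) — 2 interactions.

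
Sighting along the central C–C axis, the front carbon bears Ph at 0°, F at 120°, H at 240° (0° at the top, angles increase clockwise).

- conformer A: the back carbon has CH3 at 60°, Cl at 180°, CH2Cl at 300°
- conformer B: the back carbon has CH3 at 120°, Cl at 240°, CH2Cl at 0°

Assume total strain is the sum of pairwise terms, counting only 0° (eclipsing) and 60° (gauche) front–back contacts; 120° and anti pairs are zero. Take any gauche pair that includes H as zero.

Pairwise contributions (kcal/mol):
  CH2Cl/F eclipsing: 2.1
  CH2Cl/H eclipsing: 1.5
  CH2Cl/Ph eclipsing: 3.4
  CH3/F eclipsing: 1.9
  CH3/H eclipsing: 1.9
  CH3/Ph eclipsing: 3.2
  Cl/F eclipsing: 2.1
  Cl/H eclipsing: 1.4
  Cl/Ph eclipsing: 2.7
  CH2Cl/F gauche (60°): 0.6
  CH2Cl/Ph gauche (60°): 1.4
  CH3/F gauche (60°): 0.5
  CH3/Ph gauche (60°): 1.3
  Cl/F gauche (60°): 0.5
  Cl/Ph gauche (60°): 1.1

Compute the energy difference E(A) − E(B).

A (staggered): Ph(0°)/CH3(60°) gauche 1.3; Ph(0°)/CH2Cl(300°) gauche 1.4; F(120°)/CH3(60°) gauche 0.5; F(120°)/Cl(180°) gauche 0.5 → 3.7 kcal/mol.
B (eclipsed): Ph(0°)/CH2Cl(0°) eclipsed 3.4; F(120°)/CH3(120°) eclipsed 1.9; H(240°)/Cl(240°) eclipsed 1.4 → 6.7 kcal/mol.
E(A) − E(B) = 3.7 − 6.7 = -3.0 kcal/mol.

-3.0 kcal/mol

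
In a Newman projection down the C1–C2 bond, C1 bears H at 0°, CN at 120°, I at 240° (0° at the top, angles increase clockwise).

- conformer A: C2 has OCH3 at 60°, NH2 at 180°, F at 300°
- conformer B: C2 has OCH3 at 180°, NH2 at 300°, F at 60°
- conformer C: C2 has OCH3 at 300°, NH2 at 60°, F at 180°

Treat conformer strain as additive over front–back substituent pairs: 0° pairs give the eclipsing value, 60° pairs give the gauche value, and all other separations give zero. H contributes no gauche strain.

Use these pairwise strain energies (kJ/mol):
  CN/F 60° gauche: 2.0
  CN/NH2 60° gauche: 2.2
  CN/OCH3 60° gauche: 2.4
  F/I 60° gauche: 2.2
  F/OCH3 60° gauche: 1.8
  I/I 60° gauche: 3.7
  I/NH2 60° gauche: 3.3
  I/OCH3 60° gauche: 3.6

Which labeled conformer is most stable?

A (staggered): CN(120°)/OCH3(60°) gauche 2.4; CN(120°)/NH2(180°) gauche 2.2; I(240°)/NH2(180°) gauche 3.3; I(240°)/F(300°) gauche 2.2 → 10.1 kJ/mol.
B (staggered): CN(120°)/OCH3(180°) gauche 2.4; CN(120°)/F(60°) gauche 2.0; I(240°)/OCH3(180°) gauche 3.6; I(240°)/NH2(300°) gauche 3.3 → 11.3 kJ/mol.
C (staggered): CN(120°)/NH2(60°) gauche 2.2; CN(120°)/F(180°) gauche 2.0; I(240°)/OCH3(300°) gauche 3.6; I(240°)/F(180°) gauche 2.2 → 10.0 kJ/mol.
C has the lowest total (10.0 kJ/mol).

C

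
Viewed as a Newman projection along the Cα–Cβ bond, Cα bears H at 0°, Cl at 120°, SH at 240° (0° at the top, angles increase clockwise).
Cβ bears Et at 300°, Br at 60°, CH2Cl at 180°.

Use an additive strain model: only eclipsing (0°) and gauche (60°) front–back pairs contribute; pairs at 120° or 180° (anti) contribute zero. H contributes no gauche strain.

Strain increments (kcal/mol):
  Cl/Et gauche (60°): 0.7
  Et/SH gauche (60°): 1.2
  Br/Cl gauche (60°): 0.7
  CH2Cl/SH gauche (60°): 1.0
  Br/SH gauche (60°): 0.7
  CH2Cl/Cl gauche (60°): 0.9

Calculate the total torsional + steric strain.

This conformer (staggered): Cl(120°)/Br(60°) gauche 0.7; Cl(120°)/CH2Cl(180°) gauche 0.9; SH(240°)/Et(300°) gauche 1.2; SH(240°)/CH2Cl(180°) gauche 1.0 → 3.8 kcal/mol.

3.8 kcal/mol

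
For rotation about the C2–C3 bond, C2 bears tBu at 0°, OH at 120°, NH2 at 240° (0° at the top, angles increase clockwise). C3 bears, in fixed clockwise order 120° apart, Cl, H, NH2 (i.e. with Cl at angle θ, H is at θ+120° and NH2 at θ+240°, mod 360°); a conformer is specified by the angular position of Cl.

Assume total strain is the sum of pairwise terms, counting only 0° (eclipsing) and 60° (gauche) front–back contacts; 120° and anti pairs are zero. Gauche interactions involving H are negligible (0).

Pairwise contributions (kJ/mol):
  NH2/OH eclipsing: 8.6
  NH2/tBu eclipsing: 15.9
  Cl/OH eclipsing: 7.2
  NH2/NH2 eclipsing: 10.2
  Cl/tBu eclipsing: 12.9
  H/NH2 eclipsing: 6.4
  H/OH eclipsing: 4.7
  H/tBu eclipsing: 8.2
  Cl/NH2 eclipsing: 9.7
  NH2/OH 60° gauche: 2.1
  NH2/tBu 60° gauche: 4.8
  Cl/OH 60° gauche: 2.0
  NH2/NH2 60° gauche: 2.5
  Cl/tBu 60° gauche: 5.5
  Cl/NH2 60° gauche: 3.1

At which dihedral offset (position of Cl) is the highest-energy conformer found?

Cl at 0° (eclipsed): tBu(0°)/Cl(0°) eclipsed 12.9; OH(120°)/H(120°) eclipsed 4.7; NH2(240°)/NH2(240°) eclipsed 10.2 → 27.8 kJ/mol.
Cl at 60° (staggered): tBu(0°)/Cl(60°) gauche 5.5; tBu(0°)/NH2(300°) gauche 4.8; OH(120°)/Cl(60°) gauche 2.0; NH2(240°)/NH2(300°) gauche 2.5 → 14.8 kJ/mol.
Cl at 120° (eclipsed): tBu(0°)/NH2(0°) eclipsed 15.9; OH(120°)/Cl(120°) eclipsed 7.2; NH2(240°)/H(240°) eclipsed 6.4 → 29.5 kJ/mol.
Cl at 180° (staggered): tBu(0°)/NH2(60°) gauche 4.8; OH(120°)/Cl(180°) gauche 2.0; OH(120°)/NH2(60°) gauche 2.1; NH2(240°)/Cl(180°) gauche 3.1 → 12.0 kJ/mol.
Cl at 240° (eclipsed): tBu(0°)/H(0°) eclipsed 8.2; OH(120°)/NH2(120°) eclipsed 8.6; NH2(240°)/Cl(240°) eclipsed 9.7 → 26.5 kJ/mol.
Cl at 300° (staggered): tBu(0°)/Cl(300°) gauche 5.5; OH(120°)/NH2(180°) gauche 2.1; NH2(240°)/Cl(300°) gauche 3.1; NH2(240°)/NH2(180°) gauche 2.5 → 13.2 kJ/mol.
The maximum (29.5 kJ/mol) occurs with Cl at 120°.

120°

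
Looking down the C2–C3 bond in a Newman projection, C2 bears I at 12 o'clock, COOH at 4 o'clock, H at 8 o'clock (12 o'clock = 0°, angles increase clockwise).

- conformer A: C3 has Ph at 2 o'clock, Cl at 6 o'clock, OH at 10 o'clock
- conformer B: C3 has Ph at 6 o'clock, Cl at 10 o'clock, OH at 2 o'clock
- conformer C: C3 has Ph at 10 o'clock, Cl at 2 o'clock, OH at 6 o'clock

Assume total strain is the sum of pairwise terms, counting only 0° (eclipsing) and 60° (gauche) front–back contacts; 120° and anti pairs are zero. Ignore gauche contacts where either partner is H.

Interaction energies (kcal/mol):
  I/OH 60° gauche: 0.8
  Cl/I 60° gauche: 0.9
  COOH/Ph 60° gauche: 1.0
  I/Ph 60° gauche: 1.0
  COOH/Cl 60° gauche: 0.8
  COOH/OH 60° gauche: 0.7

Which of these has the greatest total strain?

A (staggered): I(0°)/Ph(60°) gauche 1.0; I(0°)/OH(300°) gauche 0.8; COOH(120°)/Ph(60°) gauche 1.0; COOH(120°)/Cl(180°) gauche 0.8 → 3.6 kcal/mol.
B (staggered): I(0°)/Cl(300°) gauche 0.9; I(0°)/OH(60°) gauche 0.8; COOH(120°)/Ph(180°) gauche 1.0; COOH(120°)/OH(60°) gauche 0.7 → 3.4 kcal/mol.
C (staggered): I(0°)/Ph(300°) gauche 1.0; I(0°)/Cl(60°) gauche 0.9; COOH(120°)/Cl(60°) gauche 0.8; COOH(120°)/OH(180°) gauche 0.7 → 3.4 kcal/mol.
A has the highest total (3.6 kcal/mol).

A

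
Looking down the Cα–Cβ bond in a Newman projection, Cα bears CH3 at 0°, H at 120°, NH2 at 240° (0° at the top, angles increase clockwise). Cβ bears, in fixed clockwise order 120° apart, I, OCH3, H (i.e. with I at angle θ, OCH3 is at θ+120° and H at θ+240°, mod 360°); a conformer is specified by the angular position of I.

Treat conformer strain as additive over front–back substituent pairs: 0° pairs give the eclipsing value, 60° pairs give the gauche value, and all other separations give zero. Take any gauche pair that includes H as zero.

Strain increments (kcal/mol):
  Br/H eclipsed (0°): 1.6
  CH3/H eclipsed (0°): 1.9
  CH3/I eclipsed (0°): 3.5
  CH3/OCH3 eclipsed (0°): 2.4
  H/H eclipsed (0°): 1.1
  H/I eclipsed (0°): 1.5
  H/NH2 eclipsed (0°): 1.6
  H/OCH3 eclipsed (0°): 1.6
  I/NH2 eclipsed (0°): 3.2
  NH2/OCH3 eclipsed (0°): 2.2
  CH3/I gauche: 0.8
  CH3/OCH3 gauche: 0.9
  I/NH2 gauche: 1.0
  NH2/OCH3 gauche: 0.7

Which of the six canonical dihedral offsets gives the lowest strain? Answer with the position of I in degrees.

I at 0° is eclipsed. CH3 at 0° is eclipsed with I at 0° (3.5); H at 120° is eclipsed with OCH3 at 120° (1.6); NH2 at 240° is eclipsed with H at 240° (1.6). Total 6.7 kcal/mol.
I at 60° is staggered. CH3 at 0° is gauche with I at 60° (0.8); NH2 at 240° is gauche with OCH3 at 180° (0.7). Total 1.5 kcal/mol.
I at 120° is eclipsed. CH3 at 0° is eclipsed with H at 0° (1.9); H at 120° is eclipsed with I at 120° (1.5); NH2 at 240° is eclipsed with OCH3 at 240° (2.2). Total 5.6 kcal/mol.
I at 180° is staggered. CH3 at 0° is gauche with OCH3 at 300° (0.9); NH2 at 240° is gauche with I at 180° (1.0); NH2 at 240° is gauche with OCH3 at 300° (0.7). Total 2.6 kcal/mol.
I at 240° is eclipsed. CH3 at 0° is eclipsed with OCH3 at 0° (2.4); H at 120° is eclipsed with H at 120° (1.1); NH2 at 240° is eclipsed with I at 240° (3.2). Total 6.7 kcal/mol.
I at 300° is staggered. CH3 at 0° is gauche with I at 300° (0.8); CH3 at 0° is gauche with OCH3 at 60° (0.9); NH2 at 240° is gauche with I at 300° (1.0). Total 2.7 kcal/mol.
The minimum (1.5 kcal/mol) occurs with I at 60°.

60°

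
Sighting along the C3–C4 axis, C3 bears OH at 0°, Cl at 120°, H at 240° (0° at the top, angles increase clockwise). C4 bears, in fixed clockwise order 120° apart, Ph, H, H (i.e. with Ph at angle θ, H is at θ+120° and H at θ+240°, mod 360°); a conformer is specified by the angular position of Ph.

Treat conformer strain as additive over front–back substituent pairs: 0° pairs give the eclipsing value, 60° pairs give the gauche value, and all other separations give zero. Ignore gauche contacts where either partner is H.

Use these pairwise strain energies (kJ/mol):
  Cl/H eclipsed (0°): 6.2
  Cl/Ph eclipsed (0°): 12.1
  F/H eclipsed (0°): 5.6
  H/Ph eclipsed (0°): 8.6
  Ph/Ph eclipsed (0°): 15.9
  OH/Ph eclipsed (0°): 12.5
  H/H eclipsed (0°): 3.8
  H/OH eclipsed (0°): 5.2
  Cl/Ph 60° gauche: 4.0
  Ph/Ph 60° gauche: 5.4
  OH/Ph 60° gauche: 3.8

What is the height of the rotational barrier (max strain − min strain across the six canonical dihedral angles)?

18.7 kJ/mol

Ph at 0° (eclipsed): OH(0°)/Ph(0°) eclipsed 12.5; Cl(120°)/H(120°) eclipsed 6.2; H(240°)/H(240°) eclipsed 3.8 → 22.5 kJ/mol.
Ph at 60° (staggered): OH(0°)/Ph(60°) gauche 3.8; Cl(120°)/Ph(60°) gauche 4.0 → 7.8 kJ/mol.
Ph at 120° (eclipsed): OH(0°)/H(0°) eclipsed 5.2; Cl(120°)/Ph(120°) eclipsed 12.1; H(240°)/H(240°) eclipsed 3.8 → 21.1 kJ/mol.
Ph at 180° (staggered): Cl(120°)/Ph(180°) gauche 4.0 → 4.0 kJ/mol.
Ph at 240° (eclipsed): OH(0°)/H(0°) eclipsed 5.2; Cl(120°)/H(120°) eclipsed 6.2; H(240°)/Ph(240°) eclipsed 8.6 → 20.0 kJ/mol.
Ph at 300° (staggered): OH(0°)/Ph(300°) gauche 3.8 → 3.8 kJ/mol.
Max at 0° (22.5 kJ/mol), min at 300° (3.8 kJ/mol); barrier = 18.7 kJ/mol.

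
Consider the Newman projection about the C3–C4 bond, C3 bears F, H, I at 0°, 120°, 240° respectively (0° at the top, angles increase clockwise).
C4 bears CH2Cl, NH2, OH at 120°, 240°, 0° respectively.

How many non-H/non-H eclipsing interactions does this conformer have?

2

Non-H eclipsing pairs: F(0°)/OH(0°); I(240°)/NH2(240°) — 2 interactions.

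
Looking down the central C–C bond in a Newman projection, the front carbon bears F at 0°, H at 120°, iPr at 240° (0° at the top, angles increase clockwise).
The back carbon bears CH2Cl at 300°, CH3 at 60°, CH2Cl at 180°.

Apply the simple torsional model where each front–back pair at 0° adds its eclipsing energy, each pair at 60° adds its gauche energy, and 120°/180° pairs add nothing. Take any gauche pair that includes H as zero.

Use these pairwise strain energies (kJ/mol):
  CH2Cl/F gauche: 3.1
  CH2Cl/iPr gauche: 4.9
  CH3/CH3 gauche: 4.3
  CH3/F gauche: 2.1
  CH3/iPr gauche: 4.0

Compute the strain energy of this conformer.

15.0 kJ/mol

This conformer (staggered): F(0°)/CH2Cl(300°) gauche 3.1; F(0°)/CH3(60°) gauche 2.1; iPr(240°)/CH2Cl(300°) gauche 4.9; iPr(240°)/CH2Cl(180°) gauche 4.9 → 15.0 kJ/mol.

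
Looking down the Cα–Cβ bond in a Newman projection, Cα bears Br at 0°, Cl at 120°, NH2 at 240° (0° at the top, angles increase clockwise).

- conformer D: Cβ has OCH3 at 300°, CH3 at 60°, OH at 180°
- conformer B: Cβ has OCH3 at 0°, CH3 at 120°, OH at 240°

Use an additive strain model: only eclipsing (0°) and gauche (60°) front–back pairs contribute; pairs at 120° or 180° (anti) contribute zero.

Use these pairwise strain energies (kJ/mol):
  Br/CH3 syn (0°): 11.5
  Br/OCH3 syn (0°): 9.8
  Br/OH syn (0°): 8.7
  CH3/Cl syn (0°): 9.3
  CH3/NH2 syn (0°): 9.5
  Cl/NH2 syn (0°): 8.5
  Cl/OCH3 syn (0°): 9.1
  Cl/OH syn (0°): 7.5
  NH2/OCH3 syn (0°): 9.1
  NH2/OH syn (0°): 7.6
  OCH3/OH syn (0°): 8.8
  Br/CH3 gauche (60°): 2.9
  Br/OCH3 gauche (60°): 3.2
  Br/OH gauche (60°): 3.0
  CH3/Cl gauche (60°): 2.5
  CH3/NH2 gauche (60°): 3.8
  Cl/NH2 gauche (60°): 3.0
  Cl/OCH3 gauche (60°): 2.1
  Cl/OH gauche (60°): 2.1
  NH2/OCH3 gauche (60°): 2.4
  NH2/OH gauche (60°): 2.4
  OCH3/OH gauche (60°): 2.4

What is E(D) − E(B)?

D is staggered. Br at 0° is gauche with OCH3 at 300° (3.2); Br at 0° is gauche with CH3 at 60° (2.9); Cl at 120° is gauche with CH3 at 60° (2.5); Cl at 120° is gauche with OH at 180° (2.1); NH2 at 240° is gauche with OCH3 at 300° (2.4); NH2 at 240° is gauche with OH at 180° (2.4). Total 15.5 kJ/mol.
B is eclipsed. Br at 0° is eclipsed with OCH3 at 0° (9.8); Cl at 120° is eclipsed with CH3 at 120° (9.3); NH2 at 240° is eclipsed with OH at 240° (7.6). Total 26.7 kJ/mol.
E(D) − E(B) = 15.5 − 26.7 = -11.2 kJ/mol.

-11.2 kJ/mol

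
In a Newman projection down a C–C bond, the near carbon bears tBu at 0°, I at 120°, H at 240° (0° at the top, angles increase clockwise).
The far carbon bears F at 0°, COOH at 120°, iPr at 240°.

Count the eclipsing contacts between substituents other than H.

2

Non-H eclipsing pairs: tBu(0°)/F(0°); I(120°)/COOH(120°) — 2 interactions.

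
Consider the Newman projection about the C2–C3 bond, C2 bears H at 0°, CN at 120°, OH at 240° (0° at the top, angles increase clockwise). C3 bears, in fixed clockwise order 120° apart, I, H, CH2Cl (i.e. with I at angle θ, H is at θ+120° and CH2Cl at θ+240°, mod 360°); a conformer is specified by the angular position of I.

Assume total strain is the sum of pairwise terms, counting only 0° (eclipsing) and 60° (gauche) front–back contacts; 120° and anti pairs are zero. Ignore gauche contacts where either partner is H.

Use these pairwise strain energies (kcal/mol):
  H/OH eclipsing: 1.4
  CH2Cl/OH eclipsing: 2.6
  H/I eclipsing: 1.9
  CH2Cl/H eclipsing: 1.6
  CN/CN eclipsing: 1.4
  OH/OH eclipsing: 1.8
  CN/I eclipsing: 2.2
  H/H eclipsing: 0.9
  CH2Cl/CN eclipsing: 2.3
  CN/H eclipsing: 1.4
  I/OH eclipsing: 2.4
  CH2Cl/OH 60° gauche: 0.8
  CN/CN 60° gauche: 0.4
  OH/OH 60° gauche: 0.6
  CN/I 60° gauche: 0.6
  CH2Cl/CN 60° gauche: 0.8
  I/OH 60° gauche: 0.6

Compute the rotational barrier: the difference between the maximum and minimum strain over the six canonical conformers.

I at 0° is eclipsed. H at 0° is eclipsed with I at 0° (1.9); CN at 120° is eclipsed with H at 120° (1.4); OH at 240° is eclipsed with CH2Cl at 240° (2.6). Total 5.9 kcal/mol.
I at 60° is staggered. CN at 120° is gauche with I at 60° (0.6); OH at 240° is gauche with CH2Cl at 300° (0.8). Total 1.4 kcal/mol.
I at 120° is eclipsed. H at 0° is eclipsed with CH2Cl at 0° (1.6); CN at 120° is eclipsed with I at 120° (2.2); OH at 240° is eclipsed with H at 240° (1.4). Total 5.2 kcal/mol.
I at 180° is staggered. CN at 120° is gauche with I at 180° (0.6); CN at 120° is gauche with CH2Cl at 60° (0.8); OH at 240° is gauche with I at 180° (0.6). Total 2.0 kcal/mol.
I at 240° is eclipsed. H at 0° is eclipsed with H at 0° (0.9); CN at 120° is eclipsed with CH2Cl at 120° (2.3); OH at 240° is eclipsed with I at 240° (2.4). Total 5.6 kcal/mol.
I at 300° is staggered. CN at 120° is gauche with CH2Cl at 180° (0.8); OH at 240° is gauche with I at 300° (0.6); OH at 240° is gauche with CH2Cl at 180° (0.8). Total 2.2 kcal/mol.
Max at 0° (5.9 kcal/mol), min at 60° (1.4 kcal/mol); barrier = 4.5 kcal/mol.

4.5 kcal/mol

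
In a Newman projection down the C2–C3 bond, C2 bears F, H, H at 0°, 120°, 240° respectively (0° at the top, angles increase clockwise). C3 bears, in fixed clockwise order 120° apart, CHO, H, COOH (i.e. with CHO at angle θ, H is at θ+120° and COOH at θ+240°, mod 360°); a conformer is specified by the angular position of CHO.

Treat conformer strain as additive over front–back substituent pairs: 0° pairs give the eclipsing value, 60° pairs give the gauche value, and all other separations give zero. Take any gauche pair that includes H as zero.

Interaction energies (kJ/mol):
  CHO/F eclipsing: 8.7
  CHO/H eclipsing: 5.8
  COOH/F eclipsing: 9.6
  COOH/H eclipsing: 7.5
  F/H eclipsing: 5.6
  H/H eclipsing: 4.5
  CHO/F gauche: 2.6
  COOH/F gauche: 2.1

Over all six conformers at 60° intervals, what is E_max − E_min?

18.6 kJ/mol

CHO at 0° (eclipsed): F–CHO eclipsed, H–H eclipsed, H–COOH eclipsed; 8.7 + 4.5 + 7.5 = 20.7 kJ/mol.
CHO at 60° (staggered): F–CHO gauche, F–COOH gauche; 2.6 + 2.1 = 4.7 kJ/mol.
CHO at 120° (eclipsed): F–COOH eclipsed, H–CHO eclipsed, H–H eclipsed; 9.6 + 5.8 + 4.5 = 19.9 kJ/mol.
CHO at 180° (staggered): F–COOH gauche; 2.1 = 2.1 kJ/mol.
CHO at 240° (eclipsed): F–H eclipsed, H–COOH eclipsed, H–CHO eclipsed; 5.6 + 7.5 + 5.8 = 18.9 kJ/mol.
CHO at 300° (staggered): F–CHO gauche; 2.6 = 2.6 kJ/mol.
Max at 0° (20.7 kJ/mol), min at 180° (2.1 kJ/mol); barrier = 18.6 kJ/mol.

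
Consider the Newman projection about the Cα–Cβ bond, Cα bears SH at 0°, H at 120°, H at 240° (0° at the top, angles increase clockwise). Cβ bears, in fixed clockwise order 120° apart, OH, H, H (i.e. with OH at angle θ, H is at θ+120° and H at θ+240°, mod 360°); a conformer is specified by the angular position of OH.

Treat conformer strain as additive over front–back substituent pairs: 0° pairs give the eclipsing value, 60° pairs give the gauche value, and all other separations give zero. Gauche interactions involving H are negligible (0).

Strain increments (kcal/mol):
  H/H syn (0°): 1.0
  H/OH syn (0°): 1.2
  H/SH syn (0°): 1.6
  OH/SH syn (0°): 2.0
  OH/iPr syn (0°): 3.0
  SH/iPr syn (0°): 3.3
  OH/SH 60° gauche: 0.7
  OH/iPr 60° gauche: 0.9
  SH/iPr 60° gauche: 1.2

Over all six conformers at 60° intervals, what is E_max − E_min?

4.0 kcal/mol

OH at 0° (eclipsed): SH–OH eclipsed, H–H eclipsed, H–H eclipsed; 2.0 + 1.0 + 1.0 = 4.0 kcal/mol.
OH at 60° (staggered): SH–OH gauche; 0.7 = 0.7 kcal/mol.
OH at 120° (eclipsed): SH–H eclipsed, H–OH eclipsed, H–H eclipsed; 1.6 + 1.2 + 1.0 = 3.8 kcal/mol.
OH at 180° (staggered): no non-H gauche contacts → 0.0 kcal/mol.
OH at 240° (eclipsed): SH–H eclipsed, H–H eclipsed, H–OH eclipsed; 1.6 + 1.0 + 1.2 = 3.8 kcal/mol.
OH at 300° (staggered): SH–OH gauche; 0.7 = 0.7 kcal/mol.
Max at 0° (4.0 kcal/mol), min at 180° (0.0 kcal/mol); barrier = 4.0 kcal/mol.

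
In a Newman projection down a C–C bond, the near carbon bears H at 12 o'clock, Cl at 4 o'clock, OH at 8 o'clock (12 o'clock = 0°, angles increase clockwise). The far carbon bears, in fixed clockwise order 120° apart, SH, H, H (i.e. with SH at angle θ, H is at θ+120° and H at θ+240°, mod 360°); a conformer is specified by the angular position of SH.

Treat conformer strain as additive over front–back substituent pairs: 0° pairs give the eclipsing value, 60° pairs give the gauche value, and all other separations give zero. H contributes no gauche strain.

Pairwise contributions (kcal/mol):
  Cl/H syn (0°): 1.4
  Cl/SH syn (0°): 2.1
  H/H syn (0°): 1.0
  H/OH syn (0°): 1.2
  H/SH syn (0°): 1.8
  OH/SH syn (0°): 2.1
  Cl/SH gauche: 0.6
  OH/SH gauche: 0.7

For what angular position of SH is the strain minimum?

60°

SH at 0° (eclipsed): H(0°)/SH(0°) eclipsed 1.8; Cl(120°)/H(120°) eclipsed 1.4; OH(240°)/H(240°) eclipsed 1.2 → 4.4 kcal/mol.
SH at 60° (staggered): Cl(120°)/SH(60°) gauche 0.6 → 0.6 kcal/mol.
SH at 120° (eclipsed): H(0°)/H(0°) eclipsed 1.0; Cl(120°)/SH(120°) eclipsed 2.1; OH(240°)/H(240°) eclipsed 1.2 → 4.3 kcal/mol.
SH at 180° (staggered): Cl(120°)/SH(180°) gauche 0.6; OH(240°)/SH(180°) gauche 0.7 → 1.3 kcal/mol.
SH at 240° (eclipsed): H(0°)/H(0°) eclipsed 1.0; Cl(120°)/H(120°) eclipsed 1.4; OH(240°)/SH(240°) eclipsed 2.1 → 4.5 kcal/mol.
SH at 300° (staggered): OH(240°)/SH(300°) gauche 0.7 → 0.7 kcal/mol.
The minimum (0.6 kcal/mol) occurs with SH at 60°.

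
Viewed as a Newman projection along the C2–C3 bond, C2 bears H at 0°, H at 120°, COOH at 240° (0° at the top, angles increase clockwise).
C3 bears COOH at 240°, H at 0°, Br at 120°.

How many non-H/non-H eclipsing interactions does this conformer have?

1

Non-H eclipsing pairs: COOH(240°)/COOH(240°) — 1 interaction.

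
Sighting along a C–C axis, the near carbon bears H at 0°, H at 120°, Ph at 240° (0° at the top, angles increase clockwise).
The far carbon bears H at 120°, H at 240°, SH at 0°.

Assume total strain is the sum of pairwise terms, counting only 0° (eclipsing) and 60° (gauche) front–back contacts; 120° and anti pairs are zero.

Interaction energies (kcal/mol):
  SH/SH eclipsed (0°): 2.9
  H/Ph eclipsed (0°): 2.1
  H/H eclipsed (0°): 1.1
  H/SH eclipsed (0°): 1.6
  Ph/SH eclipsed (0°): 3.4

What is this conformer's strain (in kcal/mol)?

This conformer (eclipsed): H–SH eclipsed, H–H eclipsed, Ph–H eclipsed; 1.6 + 1.1 + 2.1 = 4.8 kcal/mol.

4.8 kcal/mol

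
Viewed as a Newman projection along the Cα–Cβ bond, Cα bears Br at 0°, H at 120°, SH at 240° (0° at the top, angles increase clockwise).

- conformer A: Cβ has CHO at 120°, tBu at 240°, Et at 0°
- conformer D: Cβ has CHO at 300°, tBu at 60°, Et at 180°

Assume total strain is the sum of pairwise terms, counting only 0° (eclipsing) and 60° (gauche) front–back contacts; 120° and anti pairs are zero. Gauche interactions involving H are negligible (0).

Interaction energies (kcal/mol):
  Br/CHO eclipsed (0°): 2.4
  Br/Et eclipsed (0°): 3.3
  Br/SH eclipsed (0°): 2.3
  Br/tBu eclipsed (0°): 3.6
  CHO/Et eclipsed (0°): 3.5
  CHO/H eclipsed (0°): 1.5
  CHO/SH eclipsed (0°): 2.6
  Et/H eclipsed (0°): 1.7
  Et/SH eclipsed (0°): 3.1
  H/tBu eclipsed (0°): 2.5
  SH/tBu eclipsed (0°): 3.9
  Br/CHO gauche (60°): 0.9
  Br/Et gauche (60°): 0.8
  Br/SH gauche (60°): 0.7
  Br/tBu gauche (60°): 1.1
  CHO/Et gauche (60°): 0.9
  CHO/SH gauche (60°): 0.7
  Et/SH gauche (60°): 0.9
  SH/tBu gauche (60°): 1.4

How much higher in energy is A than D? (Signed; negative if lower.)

A is eclipsed. Br at 0° is eclipsed with Et at 0° (3.3); H at 120° is eclipsed with CHO at 120° (1.5); SH at 240° is eclipsed with tBu at 240° (3.9). Total 8.7 kcal/mol.
D is staggered. Br at 0° is gauche with CHO at 300° (0.9); Br at 0° is gauche with tBu at 60° (1.1); SH at 240° is gauche with CHO at 300° (0.7); SH at 240° is gauche with Et at 180° (0.9). Total 3.6 kcal/mol.
E(A) − E(D) = 8.7 − 3.6 = +5.1 kcal/mol.

+5.1 kcal/mol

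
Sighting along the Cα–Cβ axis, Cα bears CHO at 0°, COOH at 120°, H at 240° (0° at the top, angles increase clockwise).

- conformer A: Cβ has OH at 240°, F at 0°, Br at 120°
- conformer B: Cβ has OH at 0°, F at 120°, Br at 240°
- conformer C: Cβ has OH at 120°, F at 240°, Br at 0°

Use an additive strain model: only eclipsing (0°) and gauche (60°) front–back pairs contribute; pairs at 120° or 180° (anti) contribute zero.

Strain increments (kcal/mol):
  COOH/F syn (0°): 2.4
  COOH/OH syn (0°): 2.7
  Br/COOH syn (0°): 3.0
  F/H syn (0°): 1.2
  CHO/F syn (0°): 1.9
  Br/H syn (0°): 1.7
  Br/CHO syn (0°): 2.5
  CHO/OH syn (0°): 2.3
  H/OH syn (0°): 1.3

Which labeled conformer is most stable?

A

A (eclipsed): CHO–F eclipsed, COOH–Br eclipsed, H–OH eclipsed; 1.9 + 3.0 + 1.3 = 6.2 kcal/mol.
B (eclipsed): CHO–OH eclipsed, COOH–F eclipsed, H–Br eclipsed; 2.3 + 2.4 + 1.7 = 6.4 kcal/mol.
C (eclipsed): CHO–Br eclipsed, COOH–OH eclipsed, H–F eclipsed; 2.5 + 2.7 + 1.2 = 6.4 kcal/mol.
A has the lowest total (6.2 kcal/mol).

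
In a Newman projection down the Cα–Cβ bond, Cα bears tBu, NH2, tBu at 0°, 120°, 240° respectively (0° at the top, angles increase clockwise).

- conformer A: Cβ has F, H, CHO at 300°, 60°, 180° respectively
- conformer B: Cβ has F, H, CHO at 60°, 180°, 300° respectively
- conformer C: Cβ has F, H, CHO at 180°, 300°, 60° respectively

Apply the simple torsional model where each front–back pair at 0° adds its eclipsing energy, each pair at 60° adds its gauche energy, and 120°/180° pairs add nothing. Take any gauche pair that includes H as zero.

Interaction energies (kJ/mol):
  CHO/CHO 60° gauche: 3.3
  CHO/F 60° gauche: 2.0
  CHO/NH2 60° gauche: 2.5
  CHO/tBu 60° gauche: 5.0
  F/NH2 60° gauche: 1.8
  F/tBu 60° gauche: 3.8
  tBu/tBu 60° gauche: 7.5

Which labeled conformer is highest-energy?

B

A (staggered): tBu–F gauche, NH2–CHO gauche, tBu–F gauche, tBu–CHO gauche; 3.8 + 2.5 + 3.8 + 5.0 = 15.1 kJ/mol.
B (staggered): tBu–F gauche, tBu–CHO gauche, NH2–F gauche, tBu–CHO gauche; 3.8 + 5.0 + 1.8 + 5.0 = 15.6 kJ/mol.
C (staggered): tBu–CHO gauche, NH2–F gauche, NH2–CHO gauche, tBu–F gauche; 5.0 + 1.8 + 2.5 + 3.8 = 13.1 kJ/mol.
B has the highest total (15.6 kJ/mol).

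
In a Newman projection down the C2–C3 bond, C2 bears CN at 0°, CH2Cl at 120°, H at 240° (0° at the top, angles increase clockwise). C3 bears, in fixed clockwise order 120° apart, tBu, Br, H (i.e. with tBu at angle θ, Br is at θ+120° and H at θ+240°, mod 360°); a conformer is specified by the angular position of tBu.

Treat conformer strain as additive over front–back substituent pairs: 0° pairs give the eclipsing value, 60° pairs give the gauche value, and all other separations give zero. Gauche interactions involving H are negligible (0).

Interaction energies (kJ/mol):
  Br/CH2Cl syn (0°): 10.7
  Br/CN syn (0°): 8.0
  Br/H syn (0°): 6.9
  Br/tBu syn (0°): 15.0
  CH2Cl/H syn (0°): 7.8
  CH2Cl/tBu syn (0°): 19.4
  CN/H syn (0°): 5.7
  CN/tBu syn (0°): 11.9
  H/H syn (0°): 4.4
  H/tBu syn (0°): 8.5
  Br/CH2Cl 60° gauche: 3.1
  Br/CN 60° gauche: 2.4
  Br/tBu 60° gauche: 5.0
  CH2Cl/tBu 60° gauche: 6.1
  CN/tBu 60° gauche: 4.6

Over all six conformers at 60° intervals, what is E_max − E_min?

23.5 kJ/mol

tBu at 0° (eclipsed): CN–tBu eclipsed, CH2Cl–Br eclipsed, H–H eclipsed; 11.9 + 10.7 + 4.4 = 27.0 kJ/mol.
tBu at 60° (staggered): CN–tBu gauche, CH2Cl–tBu gauche, CH2Cl–Br gauche; 4.6 + 6.1 + 3.1 = 13.8 kJ/mol.
tBu at 120° (eclipsed): CN–H eclipsed, CH2Cl–tBu eclipsed, H–Br eclipsed; 5.7 + 19.4 + 6.9 = 32.0 kJ/mol.
tBu at 180° (staggered): CN–Br gauche, CH2Cl–tBu gauche; 2.4 + 6.1 = 8.5 kJ/mol.
tBu at 240° (eclipsed): CN–Br eclipsed, CH2Cl–H eclipsed, H–tBu eclipsed; 8.0 + 7.8 + 8.5 = 24.3 kJ/mol.
tBu at 300° (staggered): CN–tBu gauche, CN–Br gauche, CH2Cl–Br gauche; 4.6 + 2.4 + 3.1 = 10.1 kJ/mol.
Max at 120° (32.0 kJ/mol), min at 180° (8.5 kJ/mol); barrier = 23.5 kJ/mol.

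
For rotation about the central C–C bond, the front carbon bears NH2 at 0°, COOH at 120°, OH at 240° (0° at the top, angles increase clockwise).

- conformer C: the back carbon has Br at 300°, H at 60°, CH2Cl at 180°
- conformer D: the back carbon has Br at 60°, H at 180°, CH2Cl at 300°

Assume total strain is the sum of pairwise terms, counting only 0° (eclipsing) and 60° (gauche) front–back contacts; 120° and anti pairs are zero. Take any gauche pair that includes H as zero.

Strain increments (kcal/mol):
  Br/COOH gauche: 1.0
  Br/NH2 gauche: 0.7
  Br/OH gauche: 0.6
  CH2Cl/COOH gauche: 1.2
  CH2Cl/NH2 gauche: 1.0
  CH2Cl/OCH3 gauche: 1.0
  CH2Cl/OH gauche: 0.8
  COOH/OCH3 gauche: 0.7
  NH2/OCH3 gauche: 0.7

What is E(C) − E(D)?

C (staggered): NH2(0°)/Br(300°) gauche 0.7; COOH(120°)/CH2Cl(180°) gauche 1.2; OH(240°)/Br(300°) gauche 0.6; OH(240°)/CH2Cl(180°) gauche 0.8 → 3.3 kcal/mol.
D (staggered): NH2(0°)/Br(60°) gauche 0.7; NH2(0°)/CH2Cl(300°) gauche 1.0; COOH(120°)/Br(60°) gauche 1.0; OH(240°)/CH2Cl(300°) gauche 0.8 → 3.5 kcal/mol.
E(C) − E(D) = 3.3 − 3.5 = -0.2 kcal/mol.

-0.2 kcal/mol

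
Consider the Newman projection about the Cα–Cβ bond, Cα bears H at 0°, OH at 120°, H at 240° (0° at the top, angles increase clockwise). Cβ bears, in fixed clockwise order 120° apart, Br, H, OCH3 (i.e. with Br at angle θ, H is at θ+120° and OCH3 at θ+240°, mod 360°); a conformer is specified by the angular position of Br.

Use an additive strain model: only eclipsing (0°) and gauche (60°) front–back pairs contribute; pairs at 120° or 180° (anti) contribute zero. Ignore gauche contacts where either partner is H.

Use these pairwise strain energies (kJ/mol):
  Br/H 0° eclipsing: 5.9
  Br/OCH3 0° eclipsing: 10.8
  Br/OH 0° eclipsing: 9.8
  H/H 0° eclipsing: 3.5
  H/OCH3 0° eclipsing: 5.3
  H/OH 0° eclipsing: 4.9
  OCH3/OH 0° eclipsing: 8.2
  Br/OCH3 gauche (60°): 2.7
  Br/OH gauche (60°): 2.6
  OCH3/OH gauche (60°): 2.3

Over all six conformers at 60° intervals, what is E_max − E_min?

Br at 0° is eclipsed. H at 0° is eclipsed with Br at 0° (5.9); OH at 120° is eclipsed with H at 120° (4.9); H at 240° is eclipsed with OCH3 at 240° (5.3). Total 16.1 kJ/mol.
Br at 60° is staggered. OH at 120° is gauche with Br at 60° (2.6). Total 2.6 kJ/mol.
Br at 120° is eclipsed. H at 0° is eclipsed with OCH3 at 0° (5.3); OH at 120° is eclipsed with Br at 120° (9.8); H at 240° is eclipsed with H at 240° (3.5). Total 18.6 kJ/mol.
Br at 180° is staggered. OH at 120° is gauche with Br at 180° (2.6); OH at 120° is gauche with OCH3 at 60° (2.3). Total 4.9 kJ/mol.
Br at 240° is eclipsed. H at 0° is eclipsed with H at 0° (3.5); OH at 120° is eclipsed with OCH3 at 120° (8.2); H at 240° is eclipsed with Br at 240° (5.9). Total 17.6 kJ/mol.
Br at 300° is staggered. OH at 120° is gauche with OCH3 at 180° (2.3). Total 2.3 kJ/mol.
Max at 120° (18.6 kJ/mol), min at 300° (2.3 kJ/mol); barrier = 16.3 kJ/mol.

16.3 kJ/mol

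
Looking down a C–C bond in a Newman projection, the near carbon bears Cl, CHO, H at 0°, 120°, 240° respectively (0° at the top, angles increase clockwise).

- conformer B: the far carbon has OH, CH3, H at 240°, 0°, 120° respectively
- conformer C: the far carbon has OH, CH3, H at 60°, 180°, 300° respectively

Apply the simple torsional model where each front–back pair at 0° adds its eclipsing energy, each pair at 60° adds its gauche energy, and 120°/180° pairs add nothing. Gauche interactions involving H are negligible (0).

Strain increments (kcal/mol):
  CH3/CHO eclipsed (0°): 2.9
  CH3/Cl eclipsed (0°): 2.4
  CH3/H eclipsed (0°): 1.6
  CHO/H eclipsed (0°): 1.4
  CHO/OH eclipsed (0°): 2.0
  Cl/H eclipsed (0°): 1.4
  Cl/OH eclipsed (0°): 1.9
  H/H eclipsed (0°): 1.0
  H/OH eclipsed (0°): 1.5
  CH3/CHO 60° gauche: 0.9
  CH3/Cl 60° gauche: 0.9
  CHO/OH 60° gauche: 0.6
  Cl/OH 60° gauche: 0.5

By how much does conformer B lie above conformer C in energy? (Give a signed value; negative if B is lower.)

+3.3 kcal/mol

B (eclipsed): Cl(0°)/CH3(0°) eclipsed 2.4; CHO(120°)/H(120°) eclipsed 1.4; H(240°)/OH(240°) eclipsed 1.5 → 5.3 kcal/mol.
C (staggered): Cl(0°)/OH(60°) gauche 0.5; CHO(120°)/OH(60°) gauche 0.6; CHO(120°)/CH3(180°) gauche 0.9 → 2.0 kcal/mol.
E(B) − E(C) = 5.3 − 2.0 = +3.3 kcal/mol.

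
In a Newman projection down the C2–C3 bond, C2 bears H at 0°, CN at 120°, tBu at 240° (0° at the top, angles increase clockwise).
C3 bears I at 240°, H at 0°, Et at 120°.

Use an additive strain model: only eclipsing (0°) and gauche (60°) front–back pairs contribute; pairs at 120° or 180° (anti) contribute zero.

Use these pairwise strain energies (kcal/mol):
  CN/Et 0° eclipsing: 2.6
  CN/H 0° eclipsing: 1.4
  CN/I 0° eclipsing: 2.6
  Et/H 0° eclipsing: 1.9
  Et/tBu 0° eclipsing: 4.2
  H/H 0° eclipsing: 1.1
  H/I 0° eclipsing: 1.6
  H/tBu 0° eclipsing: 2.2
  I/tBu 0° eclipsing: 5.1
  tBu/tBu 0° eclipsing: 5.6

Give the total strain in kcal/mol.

This conformer (eclipsed): H–H eclipsed, CN–Et eclipsed, tBu–I eclipsed; 1.1 + 2.6 + 5.1 = 8.8 kcal/mol.

8.8 kcal/mol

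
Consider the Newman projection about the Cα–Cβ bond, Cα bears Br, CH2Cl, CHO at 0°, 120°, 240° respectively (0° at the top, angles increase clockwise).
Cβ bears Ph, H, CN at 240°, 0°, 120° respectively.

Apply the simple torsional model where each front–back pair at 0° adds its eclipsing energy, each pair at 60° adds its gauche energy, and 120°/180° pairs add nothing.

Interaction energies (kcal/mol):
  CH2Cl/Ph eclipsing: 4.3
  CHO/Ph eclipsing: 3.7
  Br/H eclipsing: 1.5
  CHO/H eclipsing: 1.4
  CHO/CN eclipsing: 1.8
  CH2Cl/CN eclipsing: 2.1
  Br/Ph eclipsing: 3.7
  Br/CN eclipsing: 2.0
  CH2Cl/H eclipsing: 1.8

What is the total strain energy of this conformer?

7.3 kcal/mol

This conformer (eclipsed): Br–H eclipsed, CH2Cl–CN eclipsed, CHO–Ph eclipsed; 1.5 + 2.1 + 3.7 = 7.3 kcal/mol.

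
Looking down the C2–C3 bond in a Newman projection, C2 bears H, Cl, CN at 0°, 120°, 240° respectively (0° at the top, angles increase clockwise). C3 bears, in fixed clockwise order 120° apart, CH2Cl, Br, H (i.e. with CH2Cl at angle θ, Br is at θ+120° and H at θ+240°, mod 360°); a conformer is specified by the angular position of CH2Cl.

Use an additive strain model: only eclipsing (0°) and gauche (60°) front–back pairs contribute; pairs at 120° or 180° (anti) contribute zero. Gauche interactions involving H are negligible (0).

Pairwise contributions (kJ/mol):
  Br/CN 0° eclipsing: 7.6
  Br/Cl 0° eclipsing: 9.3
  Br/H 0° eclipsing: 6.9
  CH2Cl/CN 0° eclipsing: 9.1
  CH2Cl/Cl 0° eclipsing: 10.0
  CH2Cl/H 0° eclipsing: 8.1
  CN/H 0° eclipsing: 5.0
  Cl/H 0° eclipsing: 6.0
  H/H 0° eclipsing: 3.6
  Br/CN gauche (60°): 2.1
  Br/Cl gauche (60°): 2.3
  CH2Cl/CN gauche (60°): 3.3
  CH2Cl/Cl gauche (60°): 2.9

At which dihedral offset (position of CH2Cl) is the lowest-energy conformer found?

CH2Cl at 0° (eclipsed): H(0°)/CH2Cl(0°) eclipsed 8.1; Cl(120°)/Br(120°) eclipsed 9.3; CN(240°)/H(240°) eclipsed 5.0 → 22.4 kJ/mol.
CH2Cl at 60° (staggered): Cl(120°)/CH2Cl(60°) gauche 2.9; Cl(120°)/Br(180°) gauche 2.3; CN(240°)/Br(180°) gauche 2.1 → 7.3 kJ/mol.
CH2Cl at 120° (eclipsed): H(0°)/H(0°) eclipsed 3.6; Cl(120°)/CH2Cl(120°) eclipsed 10.0; CN(240°)/Br(240°) eclipsed 7.6 → 21.2 kJ/mol.
CH2Cl at 180° (staggered): Cl(120°)/CH2Cl(180°) gauche 2.9; CN(240°)/CH2Cl(180°) gauche 3.3; CN(240°)/Br(300°) gauche 2.1 → 8.3 kJ/mol.
CH2Cl at 240° (eclipsed): H(0°)/Br(0°) eclipsed 6.9; Cl(120°)/H(120°) eclipsed 6.0; CN(240°)/CH2Cl(240°) eclipsed 9.1 → 22.0 kJ/mol.
CH2Cl at 300° (staggered): Cl(120°)/Br(60°) gauche 2.3; CN(240°)/CH2Cl(300°) gauche 3.3 → 5.6 kJ/mol.
The minimum (5.6 kJ/mol) occurs with CH2Cl at 300°.

300°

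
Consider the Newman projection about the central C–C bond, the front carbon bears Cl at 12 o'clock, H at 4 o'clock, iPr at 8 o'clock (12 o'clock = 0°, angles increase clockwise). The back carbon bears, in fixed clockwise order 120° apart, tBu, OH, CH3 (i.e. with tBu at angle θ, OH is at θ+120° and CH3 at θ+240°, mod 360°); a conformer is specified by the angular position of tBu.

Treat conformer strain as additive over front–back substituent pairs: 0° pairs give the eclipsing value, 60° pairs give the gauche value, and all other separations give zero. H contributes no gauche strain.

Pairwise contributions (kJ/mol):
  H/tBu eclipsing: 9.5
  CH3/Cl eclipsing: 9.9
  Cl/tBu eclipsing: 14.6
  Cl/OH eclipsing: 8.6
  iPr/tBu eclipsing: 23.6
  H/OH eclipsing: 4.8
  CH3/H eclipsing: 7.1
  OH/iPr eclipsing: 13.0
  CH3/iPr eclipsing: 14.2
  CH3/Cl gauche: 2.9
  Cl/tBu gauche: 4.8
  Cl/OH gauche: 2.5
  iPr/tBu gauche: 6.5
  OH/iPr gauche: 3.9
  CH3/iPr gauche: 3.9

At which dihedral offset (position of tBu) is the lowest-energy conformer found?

60°

tBu at 0° (eclipsed): Cl(0°)/tBu(0°) eclipsed 14.6; H(120°)/OH(120°) eclipsed 4.8; iPr(240°)/CH3(240°) eclipsed 14.2 → 33.6 kJ/mol.
tBu at 60° (staggered): Cl(0°)/tBu(60°) gauche 4.8; Cl(0°)/CH3(300°) gauche 2.9; iPr(240°)/OH(180°) gauche 3.9; iPr(240°)/CH3(300°) gauche 3.9 → 15.5 kJ/mol.
tBu at 120° (eclipsed): Cl(0°)/CH3(0°) eclipsed 9.9; H(120°)/tBu(120°) eclipsed 9.5; iPr(240°)/OH(240°) eclipsed 13.0 → 32.4 kJ/mol.
tBu at 180° (staggered): Cl(0°)/OH(300°) gauche 2.5; Cl(0°)/CH3(60°) gauche 2.9; iPr(240°)/tBu(180°) gauche 6.5; iPr(240°)/OH(300°) gauche 3.9 → 15.8 kJ/mol.
tBu at 240° (eclipsed): Cl(0°)/OH(0°) eclipsed 8.6; H(120°)/CH3(120°) eclipsed 7.1; iPr(240°)/tBu(240°) eclipsed 23.6 → 39.3 kJ/mol.
tBu at 300° (staggered): Cl(0°)/tBu(300°) gauche 4.8; Cl(0°)/OH(60°) gauche 2.5; iPr(240°)/tBu(300°) gauche 6.5; iPr(240°)/CH3(180°) gauche 3.9 → 17.7 kJ/mol.
The minimum (15.5 kJ/mol) occurs with tBu at 60°.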